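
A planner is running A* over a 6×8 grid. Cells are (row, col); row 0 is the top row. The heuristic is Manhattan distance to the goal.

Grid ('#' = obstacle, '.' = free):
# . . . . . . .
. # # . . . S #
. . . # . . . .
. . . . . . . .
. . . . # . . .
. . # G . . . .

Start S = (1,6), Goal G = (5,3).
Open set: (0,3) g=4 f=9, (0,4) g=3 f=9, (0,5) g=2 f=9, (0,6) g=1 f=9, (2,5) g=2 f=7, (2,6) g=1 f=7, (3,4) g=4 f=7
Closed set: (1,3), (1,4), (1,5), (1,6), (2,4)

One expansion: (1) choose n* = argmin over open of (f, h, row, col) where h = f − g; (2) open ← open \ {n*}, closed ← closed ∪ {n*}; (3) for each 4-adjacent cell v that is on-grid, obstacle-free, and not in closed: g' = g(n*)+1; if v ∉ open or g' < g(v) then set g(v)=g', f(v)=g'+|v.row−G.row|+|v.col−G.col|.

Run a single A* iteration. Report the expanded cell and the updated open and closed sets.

step 1: expand (3,4) (f=7, h=3) → closed; open now [(0,3) g=4 f=9, (0,4) g=3 f=9, (0,5) g=2 f=9, (0,6) g=1 f=9, (2,5) g=2 f=7, (2,6) g=1 f=7, (3,3) g=5 f=7, (3,5) g=5 f=9]

expanded=(3,4); open=[(0,3) g=4 f=9, (0,4) g=3 f=9, (0,5) g=2 f=9, (0,6) g=1 f=9, (2,5) g=2 f=7, (2,6) g=1 f=7, (3,3) g=5 f=7, (3,5) g=5 f=9]; closed=[(1,3), (1,4), (1,5), (1,6), (2,4), (3,4)]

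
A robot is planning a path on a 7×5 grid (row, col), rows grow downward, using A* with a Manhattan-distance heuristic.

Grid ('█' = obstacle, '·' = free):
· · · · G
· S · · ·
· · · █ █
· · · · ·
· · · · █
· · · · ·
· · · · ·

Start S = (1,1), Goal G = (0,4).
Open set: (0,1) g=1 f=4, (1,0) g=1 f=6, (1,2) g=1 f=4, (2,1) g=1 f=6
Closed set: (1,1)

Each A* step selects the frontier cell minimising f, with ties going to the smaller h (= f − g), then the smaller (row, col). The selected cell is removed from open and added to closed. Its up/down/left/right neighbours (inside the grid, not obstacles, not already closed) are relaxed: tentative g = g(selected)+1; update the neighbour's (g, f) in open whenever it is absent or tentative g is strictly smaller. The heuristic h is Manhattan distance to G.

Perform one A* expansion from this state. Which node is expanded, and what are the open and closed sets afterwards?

step 1: expand (0,1) (f=4, h=3) → closed; open now [(0,0) g=2 f=6, (0,2) g=2 f=4, (1,0) g=1 f=6, (1,2) g=1 f=4, (2,1) g=1 f=6]

expanded=(0,1); open=[(0,0) g=2 f=6, (0,2) g=2 f=4, (1,0) g=1 f=6, (1,2) g=1 f=4, (2,1) g=1 f=6]; closed=[(0,1), (1,1)]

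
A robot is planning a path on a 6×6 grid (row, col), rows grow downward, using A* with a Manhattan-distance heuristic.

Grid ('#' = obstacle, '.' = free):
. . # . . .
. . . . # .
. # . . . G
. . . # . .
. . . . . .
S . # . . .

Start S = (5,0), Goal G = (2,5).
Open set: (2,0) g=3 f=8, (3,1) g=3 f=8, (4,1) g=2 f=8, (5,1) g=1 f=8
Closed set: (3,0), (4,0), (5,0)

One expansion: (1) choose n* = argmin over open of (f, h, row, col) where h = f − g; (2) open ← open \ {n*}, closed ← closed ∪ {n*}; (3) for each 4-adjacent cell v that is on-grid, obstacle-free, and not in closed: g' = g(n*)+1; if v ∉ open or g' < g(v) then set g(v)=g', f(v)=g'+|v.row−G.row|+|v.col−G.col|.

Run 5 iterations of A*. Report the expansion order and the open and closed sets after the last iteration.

step 1: expand (2,0) (f=8, h=5) → closed; open now [(1,0) g=4 f=10, (3,1) g=3 f=8, (4,1) g=2 f=8, (5,1) g=1 f=8]
step 2: expand (3,1) (f=8, h=5) → closed; open now [(1,0) g=4 f=10, (3,2) g=4 f=8, (4,1) g=2 f=8, (5,1) g=1 f=8]
step 3: expand (3,2) (f=8, h=4) → closed; open now [(1,0) g=4 f=10, (2,2) g=5 f=8, (4,1) g=2 f=8, (4,2) g=5 f=10, (5,1) g=1 f=8]
step 4: expand (2,2) (f=8, h=3) → closed; open now [(1,0) g=4 f=10, (1,2) g=6 f=10, (2,3) g=6 f=8, (4,1) g=2 f=8, (4,2) g=5 f=10, (5,1) g=1 f=8]
step 5: expand (2,3) (f=8, h=2) → closed; open now [(1,0) g=4 f=10, (1,2) g=6 f=10, (1,3) g=7 f=10, (2,4) g=7 f=8, (4,1) g=2 f=8, (4,2) g=5 f=10, (5,1) g=1 f=8]

order=[(2,0) → (3,1) → (3,2) → (2,2) → (2,3)]; open=[(1,0) g=4 f=10, (1,2) g=6 f=10, (1,3) g=7 f=10, (2,4) g=7 f=8, (4,1) g=2 f=8, (4,2) g=5 f=10, (5,1) g=1 f=8]; closed=[(2,0), (2,2), (2,3), (3,0), (3,1), (3,2), (4,0), (5,0)]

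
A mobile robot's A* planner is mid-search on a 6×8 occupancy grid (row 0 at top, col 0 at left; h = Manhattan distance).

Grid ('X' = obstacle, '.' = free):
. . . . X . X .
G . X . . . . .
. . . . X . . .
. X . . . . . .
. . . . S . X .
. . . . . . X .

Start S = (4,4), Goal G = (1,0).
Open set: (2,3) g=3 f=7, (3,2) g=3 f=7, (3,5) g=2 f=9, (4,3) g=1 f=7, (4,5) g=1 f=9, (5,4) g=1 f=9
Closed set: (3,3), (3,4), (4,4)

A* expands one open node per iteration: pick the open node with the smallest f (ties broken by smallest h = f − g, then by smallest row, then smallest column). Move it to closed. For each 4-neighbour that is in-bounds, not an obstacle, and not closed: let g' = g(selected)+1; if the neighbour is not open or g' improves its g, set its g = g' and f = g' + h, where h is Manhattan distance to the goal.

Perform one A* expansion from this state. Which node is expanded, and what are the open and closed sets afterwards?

expanded=(2,3); open=[(1,3) g=4 f=7, (2,2) g=4 f=7, (3,2) g=3 f=7, (3,5) g=2 f=9, (4,3) g=1 f=7, (4,5) g=1 f=9, (5,4) g=1 f=9]; closed=[(2,3), (3,3), (3,4), (4,4)]

step 1: expand (2,3) (f=7, h=4) → closed; open now [(1,3) g=4 f=7, (2,2) g=4 f=7, (3,2) g=3 f=7, (3,5) g=2 f=9, (4,3) g=1 f=7, (4,5) g=1 f=9, (5,4) g=1 f=9]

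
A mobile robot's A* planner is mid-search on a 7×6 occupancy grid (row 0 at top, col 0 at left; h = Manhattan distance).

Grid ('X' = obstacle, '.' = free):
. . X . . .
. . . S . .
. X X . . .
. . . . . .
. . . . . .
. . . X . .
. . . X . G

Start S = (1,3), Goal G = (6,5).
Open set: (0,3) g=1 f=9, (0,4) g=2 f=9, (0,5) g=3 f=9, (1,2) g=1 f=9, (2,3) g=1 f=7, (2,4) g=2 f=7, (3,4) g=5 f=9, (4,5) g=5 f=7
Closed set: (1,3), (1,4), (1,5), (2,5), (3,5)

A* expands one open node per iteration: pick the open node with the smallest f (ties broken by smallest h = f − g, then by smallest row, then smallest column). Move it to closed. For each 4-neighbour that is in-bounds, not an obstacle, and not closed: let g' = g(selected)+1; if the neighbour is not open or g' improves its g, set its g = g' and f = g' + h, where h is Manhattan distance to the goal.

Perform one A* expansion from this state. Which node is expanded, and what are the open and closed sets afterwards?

step 1: expand (4,5) (f=7, h=2) → closed; open now [(0,3) g=1 f=9, (0,4) g=2 f=9, (0,5) g=3 f=9, (1,2) g=1 f=9, (2,3) g=1 f=7, (2,4) g=2 f=7, (3,4) g=5 f=9, (4,4) g=6 f=9, (5,5) g=6 f=7]

expanded=(4,5); open=[(0,3) g=1 f=9, (0,4) g=2 f=9, (0,5) g=3 f=9, (1,2) g=1 f=9, (2,3) g=1 f=7, (2,4) g=2 f=7, (3,4) g=5 f=9, (4,4) g=6 f=9, (5,5) g=6 f=7]; closed=[(1,3), (1,4), (1,5), (2,5), (3,5), (4,5)]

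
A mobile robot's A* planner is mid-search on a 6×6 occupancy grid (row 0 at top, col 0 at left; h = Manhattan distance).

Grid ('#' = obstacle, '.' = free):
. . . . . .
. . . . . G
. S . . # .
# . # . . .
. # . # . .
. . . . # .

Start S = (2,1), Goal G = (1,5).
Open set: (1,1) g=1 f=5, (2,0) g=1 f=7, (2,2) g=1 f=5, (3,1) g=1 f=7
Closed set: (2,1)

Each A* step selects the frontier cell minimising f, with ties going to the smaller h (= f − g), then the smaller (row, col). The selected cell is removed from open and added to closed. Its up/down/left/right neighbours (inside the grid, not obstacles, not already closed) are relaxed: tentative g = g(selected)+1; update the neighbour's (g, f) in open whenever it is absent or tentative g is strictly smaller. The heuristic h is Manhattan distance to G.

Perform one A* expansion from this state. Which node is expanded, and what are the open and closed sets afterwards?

expanded=(1,1); open=[(0,1) g=2 f=7, (1,0) g=2 f=7, (1,2) g=2 f=5, (2,0) g=1 f=7, (2,2) g=1 f=5, (3,1) g=1 f=7]; closed=[(1,1), (2,1)]

step 1: expand (1,1) (f=5, h=4) → closed; open now [(0,1) g=2 f=7, (1,0) g=2 f=7, (1,2) g=2 f=5, (2,0) g=1 f=7, (2,2) g=1 f=5, (3,1) g=1 f=7]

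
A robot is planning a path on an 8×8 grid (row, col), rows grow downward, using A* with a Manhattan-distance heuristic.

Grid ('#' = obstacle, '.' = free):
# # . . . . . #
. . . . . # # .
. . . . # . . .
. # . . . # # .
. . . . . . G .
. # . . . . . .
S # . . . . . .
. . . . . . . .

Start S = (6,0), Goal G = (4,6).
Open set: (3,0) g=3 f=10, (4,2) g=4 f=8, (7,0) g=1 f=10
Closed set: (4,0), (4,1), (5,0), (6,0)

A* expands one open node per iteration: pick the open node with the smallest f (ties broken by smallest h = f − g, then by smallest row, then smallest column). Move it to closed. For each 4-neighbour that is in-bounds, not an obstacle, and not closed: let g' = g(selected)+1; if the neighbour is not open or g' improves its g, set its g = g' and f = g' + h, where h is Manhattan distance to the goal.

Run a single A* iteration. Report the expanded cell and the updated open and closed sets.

expanded=(4,2); open=[(3,0) g=3 f=10, (3,2) g=5 f=10, (4,3) g=5 f=8, (5,2) g=5 f=10, (7,0) g=1 f=10]; closed=[(4,0), (4,1), (4,2), (5,0), (6,0)]

step 1: expand (4,2) (f=8, h=4) → closed; open now [(3,0) g=3 f=10, (3,2) g=5 f=10, (4,3) g=5 f=8, (5,2) g=5 f=10, (7,0) g=1 f=10]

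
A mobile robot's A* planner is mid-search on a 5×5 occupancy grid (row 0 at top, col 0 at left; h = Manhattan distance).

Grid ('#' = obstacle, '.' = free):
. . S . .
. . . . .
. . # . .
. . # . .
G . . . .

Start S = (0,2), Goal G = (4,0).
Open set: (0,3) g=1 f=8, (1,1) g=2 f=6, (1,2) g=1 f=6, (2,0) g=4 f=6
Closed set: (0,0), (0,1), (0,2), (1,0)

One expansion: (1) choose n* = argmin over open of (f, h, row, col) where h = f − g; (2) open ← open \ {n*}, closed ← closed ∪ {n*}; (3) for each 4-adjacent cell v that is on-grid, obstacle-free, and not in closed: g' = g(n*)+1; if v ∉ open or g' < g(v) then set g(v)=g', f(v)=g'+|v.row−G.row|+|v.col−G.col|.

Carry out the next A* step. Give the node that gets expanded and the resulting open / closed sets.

expanded=(2,0); open=[(0,3) g=1 f=8, (1,1) g=2 f=6, (1,2) g=1 f=6, (2,1) g=5 f=8, (3,0) g=5 f=6]; closed=[(0,0), (0,1), (0,2), (1,0), (2,0)]

step 1: expand (2,0) (f=6, h=2) → closed; open now [(0,3) g=1 f=8, (1,1) g=2 f=6, (1,2) g=1 f=6, (2,1) g=5 f=8, (3,0) g=5 f=6]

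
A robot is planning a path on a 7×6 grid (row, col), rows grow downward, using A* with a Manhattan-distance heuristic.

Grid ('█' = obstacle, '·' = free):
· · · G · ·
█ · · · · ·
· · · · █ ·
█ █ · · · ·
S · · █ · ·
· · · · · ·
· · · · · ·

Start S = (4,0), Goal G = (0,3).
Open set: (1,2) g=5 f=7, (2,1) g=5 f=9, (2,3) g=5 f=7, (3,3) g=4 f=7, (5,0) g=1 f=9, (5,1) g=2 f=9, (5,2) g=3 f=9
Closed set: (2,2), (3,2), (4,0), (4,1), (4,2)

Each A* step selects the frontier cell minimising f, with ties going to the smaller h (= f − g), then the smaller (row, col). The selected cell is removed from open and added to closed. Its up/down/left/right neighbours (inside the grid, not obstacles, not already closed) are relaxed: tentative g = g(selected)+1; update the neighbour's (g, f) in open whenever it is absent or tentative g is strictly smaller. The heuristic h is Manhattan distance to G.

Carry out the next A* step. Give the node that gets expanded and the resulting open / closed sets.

expanded=(1,2); open=[(0,2) g=6 f=7, (1,1) g=6 f=9, (1,3) g=6 f=7, (2,1) g=5 f=9, (2,3) g=5 f=7, (3,3) g=4 f=7, (5,0) g=1 f=9, (5,1) g=2 f=9, (5,2) g=3 f=9]; closed=[(1,2), (2,2), (3,2), (4,0), (4,1), (4,2)]

step 1: expand (1,2) (f=7, h=2) → closed; open now [(0,2) g=6 f=7, (1,1) g=6 f=9, (1,3) g=6 f=7, (2,1) g=5 f=9, (2,3) g=5 f=7, (3,3) g=4 f=7, (5,0) g=1 f=9, (5,1) g=2 f=9, (5,2) g=3 f=9]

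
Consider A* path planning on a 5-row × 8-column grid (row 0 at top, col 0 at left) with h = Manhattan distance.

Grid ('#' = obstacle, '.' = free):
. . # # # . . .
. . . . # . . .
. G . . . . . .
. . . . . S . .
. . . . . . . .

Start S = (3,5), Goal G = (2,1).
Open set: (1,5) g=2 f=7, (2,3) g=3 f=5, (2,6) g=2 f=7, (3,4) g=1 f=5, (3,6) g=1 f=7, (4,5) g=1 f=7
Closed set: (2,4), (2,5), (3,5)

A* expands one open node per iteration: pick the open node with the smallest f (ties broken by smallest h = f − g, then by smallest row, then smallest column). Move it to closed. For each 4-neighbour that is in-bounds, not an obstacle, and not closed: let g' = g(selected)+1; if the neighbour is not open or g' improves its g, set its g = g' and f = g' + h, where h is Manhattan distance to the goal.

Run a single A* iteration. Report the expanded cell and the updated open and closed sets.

expanded=(2,3); open=[(1,3) g=4 f=7, (1,5) g=2 f=7, (2,2) g=4 f=5, (2,6) g=2 f=7, (3,3) g=4 f=7, (3,4) g=1 f=5, (3,6) g=1 f=7, (4,5) g=1 f=7]; closed=[(2,3), (2,4), (2,5), (3,5)]

step 1: expand (2,3) (f=5, h=2) → closed; open now [(1,3) g=4 f=7, (1,5) g=2 f=7, (2,2) g=4 f=5, (2,6) g=2 f=7, (3,3) g=4 f=7, (3,4) g=1 f=5, (3,6) g=1 f=7, (4,5) g=1 f=7]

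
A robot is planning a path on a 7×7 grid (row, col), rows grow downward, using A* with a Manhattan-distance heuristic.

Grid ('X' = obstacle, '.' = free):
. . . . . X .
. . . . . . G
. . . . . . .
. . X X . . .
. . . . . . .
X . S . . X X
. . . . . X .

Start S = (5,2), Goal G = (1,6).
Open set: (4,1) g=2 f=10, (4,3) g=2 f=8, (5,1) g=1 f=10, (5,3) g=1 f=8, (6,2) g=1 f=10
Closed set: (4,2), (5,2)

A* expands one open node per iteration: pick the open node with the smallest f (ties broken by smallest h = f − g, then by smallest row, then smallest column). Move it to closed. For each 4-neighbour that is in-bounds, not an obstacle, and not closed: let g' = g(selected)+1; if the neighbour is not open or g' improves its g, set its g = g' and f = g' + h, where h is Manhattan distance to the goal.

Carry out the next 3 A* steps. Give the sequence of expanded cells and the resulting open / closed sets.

order=[(4,3) → (4,4) → (3,4)]; open=[(2,4) g=5 f=8, (3,5) g=5 f=8, (4,1) g=2 f=10, (4,5) g=4 f=8, (5,1) g=1 f=10, (5,3) g=1 f=8, (5,4) g=4 f=10, (6,2) g=1 f=10]; closed=[(3,4), (4,2), (4,3), (4,4), (5,2)]

step 1: expand (4,3) (f=8, h=6) → closed; open now [(4,1) g=2 f=10, (4,4) g=3 f=8, (5,1) g=1 f=10, (5,3) g=1 f=8, (6,2) g=1 f=10]
step 2: expand (4,4) (f=8, h=5) → closed; open now [(3,4) g=4 f=8, (4,1) g=2 f=10, (4,5) g=4 f=8, (5,1) g=1 f=10, (5,3) g=1 f=8, (5,4) g=4 f=10, (6,2) g=1 f=10]
step 3: expand (3,4) (f=8, h=4) → closed; open now [(2,4) g=5 f=8, (3,5) g=5 f=8, (4,1) g=2 f=10, (4,5) g=4 f=8, (5,1) g=1 f=10, (5,3) g=1 f=8, (5,4) g=4 f=10, (6,2) g=1 f=10]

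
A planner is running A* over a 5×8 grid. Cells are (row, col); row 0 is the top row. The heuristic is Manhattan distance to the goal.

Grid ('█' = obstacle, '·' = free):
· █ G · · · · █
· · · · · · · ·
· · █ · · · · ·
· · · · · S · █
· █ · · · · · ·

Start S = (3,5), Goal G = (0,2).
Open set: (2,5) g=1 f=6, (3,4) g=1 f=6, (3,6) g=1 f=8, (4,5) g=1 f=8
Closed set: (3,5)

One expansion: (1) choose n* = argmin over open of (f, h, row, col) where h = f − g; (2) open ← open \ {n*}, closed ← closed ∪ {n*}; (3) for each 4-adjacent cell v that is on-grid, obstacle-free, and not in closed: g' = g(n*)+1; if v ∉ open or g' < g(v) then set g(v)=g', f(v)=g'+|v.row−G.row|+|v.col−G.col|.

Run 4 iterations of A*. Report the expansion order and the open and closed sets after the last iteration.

step 1: expand (2,5) (f=6, h=5) → closed; open now [(1,5) g=2 f=6, (2,4) g=2 f=6, (2,6) g=2 f=8, (3,4) g=1 f=6, (3,6) g=1 f=8, (4,5) g=1 f=8]
step 2: expand (1,5) (f=6, h=4) → closed; open now [(0,5) g=3 f=6, (1,4) g=3 f=6, (1,6) g=3 f=8, (2,4) g=2 f=6, (2,6) g=2 f=8, (3,4) g=1 f=6, (3,6) g=1 f=8, (4,5) g=1 f=8]
step 3: expand (0,5) (f=6, h=3) → closed; open now [(0,4) g=4 f=6, (0,6) g=4 f=8, (1,4) g=3 f=6, (1,6) g=3 f=8, (2,4) g=2 f=6, (2,6) g=2 f=8, (3,4) g=1 f=6, (3,6) g=1 f=8, (4,5) g=1 f=8]
step 4: expand (0,4) (f=6, h=2) → closed; open now [(0,3) g=5 f=6, (0,6) g=4 f=8, (1,4) g=3 f=6, (1,6) g=3 f=8, (2,4) g=2 f=6, (2,6) g=2 f=8, (3,4) g=1 f=6, (3,6) g=1 f=8, (4,5) g=1 f=8]

order=[(2,5) → (1,5) → (0,5) → (0,4)]; open=[(0,3) g=5 f=6, (0,6) g=4 f=8, (1,4) g=3 f=6, (1,6) g=3 f=8, (2,4) g=2 f=6, (2,6) g=2 f=8, (3,4) g=1 f=6, (3,6) g=1 f=8, (4,5) g=1 f=8]; closed=[(0,4), (0,5), (1,5), (2,5), (3,5)]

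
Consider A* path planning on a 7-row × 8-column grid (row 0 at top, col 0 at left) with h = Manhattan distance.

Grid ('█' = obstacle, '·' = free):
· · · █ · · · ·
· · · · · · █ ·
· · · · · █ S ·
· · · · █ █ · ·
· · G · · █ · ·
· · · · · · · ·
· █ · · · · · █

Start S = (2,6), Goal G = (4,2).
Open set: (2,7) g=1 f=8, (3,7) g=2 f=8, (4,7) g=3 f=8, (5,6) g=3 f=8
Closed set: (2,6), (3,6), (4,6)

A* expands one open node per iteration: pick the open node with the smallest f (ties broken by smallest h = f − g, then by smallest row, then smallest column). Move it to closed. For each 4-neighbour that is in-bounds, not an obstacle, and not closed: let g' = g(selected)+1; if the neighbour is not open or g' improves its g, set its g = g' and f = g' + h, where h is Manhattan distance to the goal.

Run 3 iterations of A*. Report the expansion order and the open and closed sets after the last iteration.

step 1: expand (4,7) (f=8, h=5) → closed; open now [(2,7) g=1 f=8, (3,7) g=2 f=8, (5,6) g=3 f=8, (5,7) g=4 f=10]
step 2: expand (5,6) (f=8, h=5) → closed; open now [(2,7) g=1 f=8, (3,7) g=2 f=8, (5,5) g=4 f=8, (5,7) g=4 f=10, (6,6) g=4 f=10]
step 3: expand (5,5) (f=8, h=4) → closed; open now [(2,7) g=1 f=8, (3,7) g=2 f=8, (5,4) g=5 f=8, (5,7) g=4 f=10, (6,5) g=5 f=10, (6,6) g=4 f=10]

order=[(4,7) → (5,6) → (5,5)]; open=[(2,7) g=1 f=8, (3,7) g=2 f=8, (5,4) g=5 f=8, (5,7) g=4 f=10, (6,5) g=5 f=10, (6,6) g=4 f=10]; closed=[(2,6), (3,6), (4,6), (4,7), (5,5), (5,6)]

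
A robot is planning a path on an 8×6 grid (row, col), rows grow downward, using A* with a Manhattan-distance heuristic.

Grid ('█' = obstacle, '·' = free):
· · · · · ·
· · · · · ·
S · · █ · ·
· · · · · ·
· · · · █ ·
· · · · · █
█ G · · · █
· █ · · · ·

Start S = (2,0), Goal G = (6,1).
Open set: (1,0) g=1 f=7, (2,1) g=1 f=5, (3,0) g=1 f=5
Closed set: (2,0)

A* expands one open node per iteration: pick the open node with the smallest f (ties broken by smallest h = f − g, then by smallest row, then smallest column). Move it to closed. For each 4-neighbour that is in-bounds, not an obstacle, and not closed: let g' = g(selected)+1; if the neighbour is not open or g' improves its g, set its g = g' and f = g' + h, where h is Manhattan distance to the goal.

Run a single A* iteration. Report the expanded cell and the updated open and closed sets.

step 1: expand (2,1) (f=5, h=4) → closed; open now [(1,0) g=1 f=7, (1,1) g=2 f=7, (2,2) g=2 f=7, (3,0) g=1 f=5, (3,1) g=2 f=5]

expanded=(2,1); open=[(1,0) g=1 f=7, (1,1) g=2 f=7, (2,2) g=2 f=7, (3,0) g=1 f=5, (3,1) g=2 f=5]; closed=[(2,0), (2,1)]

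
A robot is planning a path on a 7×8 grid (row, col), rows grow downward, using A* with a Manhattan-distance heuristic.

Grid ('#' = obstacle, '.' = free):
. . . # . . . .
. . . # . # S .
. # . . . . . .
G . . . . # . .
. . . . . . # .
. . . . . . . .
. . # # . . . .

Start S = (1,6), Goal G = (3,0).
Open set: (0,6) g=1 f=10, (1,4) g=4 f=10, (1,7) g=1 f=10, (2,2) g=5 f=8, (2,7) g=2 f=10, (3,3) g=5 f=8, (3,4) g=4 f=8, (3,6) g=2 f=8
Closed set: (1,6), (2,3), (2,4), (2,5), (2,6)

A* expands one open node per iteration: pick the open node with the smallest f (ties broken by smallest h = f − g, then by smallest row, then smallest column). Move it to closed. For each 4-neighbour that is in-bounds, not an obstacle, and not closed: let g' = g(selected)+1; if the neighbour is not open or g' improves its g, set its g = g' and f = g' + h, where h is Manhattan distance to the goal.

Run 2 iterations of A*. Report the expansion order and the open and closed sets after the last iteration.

step 1: expand (2,2) (f=8, h=3) → closed; open now [(0,6) g=1 f=10, (1,2) g=6 f=10, (1,4) g=4 f=10, (1,7) g=1 f=10, (2,7) g=2 f=10, (3,2) g=6 f=8, (3,3) g=5 f=8, (3,4) g=4 f=8, (3,6) g=2 f=8]
step 2: expand (3,2) (f=8, h=2) → closed; open now [(0,6) g=1 f=10, (1,2) g=6 f=10, (1,4) g=4 f=10, (1,7) g=1 f=10, (2,7) g=2 f=10, (3,1) g=7 f=8, (3,3) g=5 f=8, (3,4) g=4 f=8, (3,6) g=2 f=8, (4,2) g=7 f=10]

order=[(2,2) → (3,2)]; open=[(0,6) g=1 f=10, (1,2) g=6 f=10, (1,4) g=4 f=10, (1,7) g=1 f=10, (2,7) g=2 f=10, (3,1) g=7 f=8, (3,3) g=5 f=8, (3,4) g=4 f=8, (3,6) g=2 f=8, (4,2) g=7 f=10]; closed=[(1,6), (2,2), (2,3), (2,4), (2,5), (2,6), (3,2)]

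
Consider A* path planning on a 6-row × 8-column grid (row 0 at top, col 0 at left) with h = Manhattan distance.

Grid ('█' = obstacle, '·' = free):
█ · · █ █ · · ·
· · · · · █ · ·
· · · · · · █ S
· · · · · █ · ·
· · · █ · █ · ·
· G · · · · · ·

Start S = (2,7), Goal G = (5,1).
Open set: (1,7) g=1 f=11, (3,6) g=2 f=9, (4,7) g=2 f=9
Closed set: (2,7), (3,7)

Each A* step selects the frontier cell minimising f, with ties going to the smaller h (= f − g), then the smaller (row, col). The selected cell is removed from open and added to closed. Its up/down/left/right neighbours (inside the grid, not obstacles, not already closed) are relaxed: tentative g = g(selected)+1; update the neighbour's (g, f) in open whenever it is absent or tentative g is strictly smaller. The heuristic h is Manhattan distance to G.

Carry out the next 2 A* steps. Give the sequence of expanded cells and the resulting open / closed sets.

order=[(3,6) → (4,6)]; open=[(1,7) g=1 f=11, (4,7) g=2 f=9, (5,6) g=4 f=9]; closed=[(2,7), (3,6), (3,7), (4,6)]

step 1: expand (3,6) (f=9, h=7) → closed; open now [(1,7) g=1 f=11, (4,6) g=3 f=9, (4,7) g=2 f=9]
step 2: expand (4,6) (f=9, h=6) → closed; open now [(1,7) g=1 f=11, (4,7) g=2 f=9, (5,6) g=4 f=9]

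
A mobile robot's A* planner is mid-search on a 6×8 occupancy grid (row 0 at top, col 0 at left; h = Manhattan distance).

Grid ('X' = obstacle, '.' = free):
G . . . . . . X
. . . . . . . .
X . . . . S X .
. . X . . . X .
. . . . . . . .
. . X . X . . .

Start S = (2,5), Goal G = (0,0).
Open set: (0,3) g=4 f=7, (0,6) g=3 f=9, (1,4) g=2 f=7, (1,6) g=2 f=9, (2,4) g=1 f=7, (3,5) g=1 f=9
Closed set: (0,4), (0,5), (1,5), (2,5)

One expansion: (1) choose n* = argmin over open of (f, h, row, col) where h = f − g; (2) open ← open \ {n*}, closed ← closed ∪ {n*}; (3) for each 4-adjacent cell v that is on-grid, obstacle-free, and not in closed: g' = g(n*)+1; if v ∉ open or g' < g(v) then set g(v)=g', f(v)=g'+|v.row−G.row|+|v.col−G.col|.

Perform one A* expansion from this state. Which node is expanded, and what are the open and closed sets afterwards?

expanded=(0,3); open=[(0,2) g=5 f=7, (0,6) g=3 f=9, (1,3) g=5 f=9, (1,4) g=2 f=7, (1,6) g=2 f=9, (2,4) g=1 f=7, (3,5) g=1 f=9]; closed=[(0,3), (0,4), (0,5), (1,5), (2,5)]

step 1: expand (0,3) (f=7, h=3) → closed; open now [(0,2) g=5 f=7, (0,6) g=3 f=9, (1,3) g=5 f=9, (1,4) g=2 f=7, (1,6) g=2 f=9, (2,4) g=1 f=7, (3,5) g=1 f=9]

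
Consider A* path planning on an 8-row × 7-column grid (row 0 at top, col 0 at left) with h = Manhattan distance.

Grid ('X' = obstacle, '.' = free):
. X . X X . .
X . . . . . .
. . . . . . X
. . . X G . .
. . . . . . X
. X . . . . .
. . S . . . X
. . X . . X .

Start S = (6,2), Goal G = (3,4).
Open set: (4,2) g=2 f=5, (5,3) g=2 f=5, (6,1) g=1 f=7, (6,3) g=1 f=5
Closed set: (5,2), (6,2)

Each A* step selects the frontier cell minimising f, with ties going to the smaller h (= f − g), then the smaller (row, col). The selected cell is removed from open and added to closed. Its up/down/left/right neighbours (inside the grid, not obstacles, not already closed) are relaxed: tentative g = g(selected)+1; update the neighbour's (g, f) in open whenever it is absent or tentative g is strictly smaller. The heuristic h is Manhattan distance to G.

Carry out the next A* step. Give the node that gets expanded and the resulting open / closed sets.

expanded=(4,2); open=[(3,2) g=3 f=5, (4,1) g=3 f=7, (4,3) g=3 f=5, (5,3) g=2 f=5, (6,1) g=1 f=7, (6,3) g=1 f=5]; closed=[(4,2), (5,2), (6,2)]

step 1: expand (4,2) (f=5, h=3) → closed; open now [(3,2) g=3 f=5, (4,1) g=3 f=7, (4,3) g=3 f=5, (5,3) g=2 f=5, (6,1) g=1 f=7, (6,3) g=1 f=5]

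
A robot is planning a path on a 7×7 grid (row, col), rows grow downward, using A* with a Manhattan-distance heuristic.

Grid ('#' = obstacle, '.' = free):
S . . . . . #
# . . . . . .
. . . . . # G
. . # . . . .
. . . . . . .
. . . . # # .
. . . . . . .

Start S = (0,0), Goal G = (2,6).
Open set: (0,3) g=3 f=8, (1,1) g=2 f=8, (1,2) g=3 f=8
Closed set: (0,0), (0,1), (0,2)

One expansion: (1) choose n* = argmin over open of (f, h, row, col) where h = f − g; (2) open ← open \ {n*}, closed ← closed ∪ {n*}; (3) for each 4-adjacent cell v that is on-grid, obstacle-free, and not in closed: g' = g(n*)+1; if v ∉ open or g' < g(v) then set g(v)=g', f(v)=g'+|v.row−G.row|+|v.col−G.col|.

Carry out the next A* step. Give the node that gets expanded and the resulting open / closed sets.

step 1: expand (0,3) (f=8, h=5) → closed; open now [(0,4) g=4 f=8, (1,1) g=2 f=8, (1,2) g=3 f=8, (1,3) g=4 f=8]

expanded=(0,3); open=[(0,4) g=4 f=8, (1,1) g=2 f=8, (1,2) g=3 f=8, (1,3) g=4 f=8]; closed=[(0,0), (0,1), (0,2), (0,3)]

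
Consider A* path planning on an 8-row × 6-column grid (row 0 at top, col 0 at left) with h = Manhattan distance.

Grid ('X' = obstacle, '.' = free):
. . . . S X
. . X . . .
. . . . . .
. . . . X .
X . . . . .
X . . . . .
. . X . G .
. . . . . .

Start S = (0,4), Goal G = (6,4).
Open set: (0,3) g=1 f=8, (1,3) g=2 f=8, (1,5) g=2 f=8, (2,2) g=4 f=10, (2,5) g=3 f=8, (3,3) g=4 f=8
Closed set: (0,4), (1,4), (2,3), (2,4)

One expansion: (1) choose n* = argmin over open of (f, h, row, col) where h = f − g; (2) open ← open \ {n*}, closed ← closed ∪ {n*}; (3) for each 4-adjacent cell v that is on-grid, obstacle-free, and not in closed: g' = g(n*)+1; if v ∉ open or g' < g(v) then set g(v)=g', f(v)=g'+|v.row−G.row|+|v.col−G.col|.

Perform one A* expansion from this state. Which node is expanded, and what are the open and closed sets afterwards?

step 1: expand (3,3) (f=8, h=4) → closed; open now [(0,3) g=1 f=8, (1,3) g=2 f=8, (1,5) g=2 f=8, (2,2) g=4 f=10, (2,5) g=3 f=8, (3,2) g=5 f=10, (4,3) g=5 f=8]

expanded=(3,3); open=[(0,3) g=1 f=8, (1,3) g=2 f=8, (1,5) g=2 f=8, (2,2) g=4 f=10, (2,5) g=3 f=8, (3,2) g=5 f=10, (4,3) g=5 f=8]; closed=[(0,4), (1,4), (2,3), (2,4), (3,3)]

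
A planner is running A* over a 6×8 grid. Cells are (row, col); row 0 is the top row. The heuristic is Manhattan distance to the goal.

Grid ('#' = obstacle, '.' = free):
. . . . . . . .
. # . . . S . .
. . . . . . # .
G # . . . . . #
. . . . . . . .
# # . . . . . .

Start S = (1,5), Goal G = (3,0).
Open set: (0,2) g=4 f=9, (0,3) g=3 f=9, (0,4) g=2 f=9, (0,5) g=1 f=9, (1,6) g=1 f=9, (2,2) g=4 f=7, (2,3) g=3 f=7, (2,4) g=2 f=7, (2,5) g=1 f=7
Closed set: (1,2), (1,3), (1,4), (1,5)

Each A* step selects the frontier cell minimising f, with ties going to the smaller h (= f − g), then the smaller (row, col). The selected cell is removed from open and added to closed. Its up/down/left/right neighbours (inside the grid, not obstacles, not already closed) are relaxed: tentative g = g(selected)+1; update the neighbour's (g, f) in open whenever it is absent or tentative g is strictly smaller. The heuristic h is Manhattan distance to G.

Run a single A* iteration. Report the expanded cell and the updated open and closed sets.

step 1: expand (2,2) (f=7, h=3) → closed; open now [(0,2) g=4 f=9, (0,3) g=3 f=9, (0,4) g=2 f=9, (0,5) g=1 f=9, (1,6) g=1 f=9, (2,1) g=5 f=7, (2,3) g=3 f=7, (2,4) g=2 f=7, (2,5) g=1 f=7, (3,2) g=5 f=7]

expanded=(2,2); open=[(0,2) g=4 f=9, (0,3) g=3 f=9, (0,4) g=2 f=9, (0,5) g=1 f=9, (1,6) g=1 f=9, (2,1) g=5 f=7, (2,3) g=3 f=7, (2,4) g=2 f=7, (2,5) g=1 f=7, (3,2) g=5 f=7]; closed=[(1,2), (1,3), (1,4), (1,5), (2,2)]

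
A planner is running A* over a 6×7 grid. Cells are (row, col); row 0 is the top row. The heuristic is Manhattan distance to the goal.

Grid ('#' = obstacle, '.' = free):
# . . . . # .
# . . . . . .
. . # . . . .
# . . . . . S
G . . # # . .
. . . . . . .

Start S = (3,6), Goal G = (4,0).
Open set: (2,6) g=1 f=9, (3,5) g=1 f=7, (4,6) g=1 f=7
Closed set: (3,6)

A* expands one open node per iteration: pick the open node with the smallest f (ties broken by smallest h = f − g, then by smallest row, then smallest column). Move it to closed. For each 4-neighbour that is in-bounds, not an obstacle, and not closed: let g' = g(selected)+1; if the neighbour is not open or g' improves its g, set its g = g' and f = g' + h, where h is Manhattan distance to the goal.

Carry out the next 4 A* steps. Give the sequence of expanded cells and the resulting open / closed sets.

step 1: expand (3,5) (f=7, h=6) → closed; open now [(2,5) g=2 f=9, (2,6) g=1 f=9, (3,4) g=2 f=7, (4,5) g=2 f=7, (4,6) g=1 f=7]
step 2: expand (3,4) (f=7, h=5) → closed; open now [(2,4) g=3 f=9, (2,5) g=2 f=9, (2,6) g=1 f=9, (3,3) g=3 f=7, (4,5) g=2 f=7, (4,6) g=1 f=7]
step 3: expand (3,3) (f=7, h=4) → closed; open now [(2,3) g=4 f=9, (2,4) g=3 f=9, (2,5) g=2 f=9, (2,6) g=1 f=9, (3,2) g=4 f=7, (4,5) g=2 f=7, (4,6) g=1 f=7]
step 4: expand (3,2) (f=7, h=3) → closed; open now [(2,3) g=4 f=9, (2,4) g=3 f=9, (2,5) g=2 f=9, (2,6) g=1 f=9, (3,1) g=5 f=7, (4,2) g=5 f=7, (4,5) g=2 f=7, (4,6) g=1 f=7]

order=[(3,5) → (3,4) → (3,3) → (3,2)]; open=[(2,3) g=4 f=9, (2,4) g=3 f=9, (2,5) g=2 f=9, (2,6) g=1 f=9, (3,1) g=5 f=7, (4,2) g=5 f=7, (4,5) g=2 f=7, (4,6) g=1 f=7]; closed=[(3,2), (3,3), (3,4), (3,5), (3,6)]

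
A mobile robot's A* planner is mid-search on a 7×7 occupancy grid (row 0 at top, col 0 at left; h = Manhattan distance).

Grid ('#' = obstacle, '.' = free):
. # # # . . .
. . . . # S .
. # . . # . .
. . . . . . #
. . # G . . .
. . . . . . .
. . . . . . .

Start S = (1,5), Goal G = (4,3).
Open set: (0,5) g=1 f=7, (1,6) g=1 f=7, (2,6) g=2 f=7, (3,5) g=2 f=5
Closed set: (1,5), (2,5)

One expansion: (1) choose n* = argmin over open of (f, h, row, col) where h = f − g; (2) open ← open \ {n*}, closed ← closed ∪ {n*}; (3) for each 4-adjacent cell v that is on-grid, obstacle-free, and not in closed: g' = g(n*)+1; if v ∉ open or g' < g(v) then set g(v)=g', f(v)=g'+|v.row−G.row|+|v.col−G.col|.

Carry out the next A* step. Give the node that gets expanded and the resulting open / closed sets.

expanded=(3,5); open=[(0,5) g=1 f=7, (1,6) g=1 f=7, (2,6) g=2 f=7, (3,4) g=3 f=5, (4,5) g=3 f=5]; closed=[(1,5), (2,5), (3,5)]

step 1: expand (3,5) (f=5, h=3) → closed; open now [(0,5) g=1 f=7, (1,6) g=1 f=7, (2,6) g=2 f=7, (3,4) g=3 f=5, (4,5) g=3 f=5]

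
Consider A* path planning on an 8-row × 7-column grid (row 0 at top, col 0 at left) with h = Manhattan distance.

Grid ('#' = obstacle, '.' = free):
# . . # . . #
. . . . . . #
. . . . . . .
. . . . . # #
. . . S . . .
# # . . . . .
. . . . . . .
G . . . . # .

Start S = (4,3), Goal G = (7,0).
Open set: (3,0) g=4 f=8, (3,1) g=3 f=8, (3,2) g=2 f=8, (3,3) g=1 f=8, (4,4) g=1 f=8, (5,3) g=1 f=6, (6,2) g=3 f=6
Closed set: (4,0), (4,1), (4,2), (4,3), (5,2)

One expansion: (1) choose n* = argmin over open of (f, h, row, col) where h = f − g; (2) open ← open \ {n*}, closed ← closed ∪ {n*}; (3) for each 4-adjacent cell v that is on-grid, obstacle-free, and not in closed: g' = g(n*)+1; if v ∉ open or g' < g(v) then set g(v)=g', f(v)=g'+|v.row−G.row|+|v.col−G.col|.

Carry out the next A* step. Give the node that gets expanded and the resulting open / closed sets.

expanded=(6,2); open=[(3,0) g=4 f=8, (3,1) g=3 f=8, (3,2) g=2 f=8, (3,3) g=1 f=8, (4,4) g=1 f=8, (5,3) g=1 f=6, (6,1) g=4 f=6, (6,3) g=4 f=8, (7,2) g=4 f=6]; closed=[(4,0), (4,1), (4,2), (4,3), (5,2), (6,2)]

step 1: expand (6,2) (f=6, h=3) → closed; open now [(3,0) g=4 f=8, (3,1) g=3 f=8, (3,2) g=2 f=8, (3,3) g=1 f=8, (4,4) g=1 f=8, (5,3) g=1 f=6, (6,1) g=4 f=6, (6,3) g=4 f=8, (7,2) g=4 f=6]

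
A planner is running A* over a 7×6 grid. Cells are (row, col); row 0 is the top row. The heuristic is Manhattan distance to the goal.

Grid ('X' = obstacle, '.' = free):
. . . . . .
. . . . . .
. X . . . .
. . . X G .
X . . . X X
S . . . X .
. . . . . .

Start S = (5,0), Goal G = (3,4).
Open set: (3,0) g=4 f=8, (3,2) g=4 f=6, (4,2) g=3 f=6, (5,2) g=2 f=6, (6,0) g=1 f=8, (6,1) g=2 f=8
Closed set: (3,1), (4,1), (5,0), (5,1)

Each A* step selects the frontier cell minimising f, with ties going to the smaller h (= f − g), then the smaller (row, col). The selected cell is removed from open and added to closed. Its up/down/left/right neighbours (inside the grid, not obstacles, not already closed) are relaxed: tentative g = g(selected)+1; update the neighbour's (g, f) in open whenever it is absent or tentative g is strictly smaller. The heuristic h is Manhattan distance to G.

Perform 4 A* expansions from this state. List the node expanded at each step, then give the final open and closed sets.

step 1: expand (3,2) (f=6, h=2) → closed; open now [(2,2) g=5 f=8, (3,0) g=4 f=8, (4,2) g=3 f=6, (5,2) g=2 f=6, (6,0) g=1 f=8, (6,1) g=2 f=8]
step 2: expand (4,2) (f=6, h=3) → closed; open now [(2,2) g=5 f=8, (3,0) g=4 f=8, (4,3) g=4 f=6, (5,2) g=2 f=6, (6,0) g=1 f=8, (6,1) g=2 f=8]
step 3: expand (4,3) (f=6, h=2) → closed; open now [(2,2) g=5 f=8, (3,0) g=4 f=8, (5,2) g=2 f=6, (5,3) g=5 f=8, (6,0) g=1 f=8, (6,1) g=2 f=8]
step 4: expand (5,2) (f=6, h=4) → closed; open now [(2,2) g=5 f=8, (3,0) g=4 f=8, (5,3) g=3 f=6, (6,0) g=1 f=8, (6,1) g=2 f=8, (6,2) g=3 f=8]

order=[(3,2) → (4,2) → (4,3) → (5,2)]; open=[(2,2) g=5 f=8, (3,0) g=4 f=8, (5,3) g=3 f=6, (6,0) g=1 f=8, (6,1) g=2 f=8, (6,2) g=3 f=8]; closed=[(3,1), (3,2), (4,1), (4,2), (4,3), (5,0), (5,1), (5,2)]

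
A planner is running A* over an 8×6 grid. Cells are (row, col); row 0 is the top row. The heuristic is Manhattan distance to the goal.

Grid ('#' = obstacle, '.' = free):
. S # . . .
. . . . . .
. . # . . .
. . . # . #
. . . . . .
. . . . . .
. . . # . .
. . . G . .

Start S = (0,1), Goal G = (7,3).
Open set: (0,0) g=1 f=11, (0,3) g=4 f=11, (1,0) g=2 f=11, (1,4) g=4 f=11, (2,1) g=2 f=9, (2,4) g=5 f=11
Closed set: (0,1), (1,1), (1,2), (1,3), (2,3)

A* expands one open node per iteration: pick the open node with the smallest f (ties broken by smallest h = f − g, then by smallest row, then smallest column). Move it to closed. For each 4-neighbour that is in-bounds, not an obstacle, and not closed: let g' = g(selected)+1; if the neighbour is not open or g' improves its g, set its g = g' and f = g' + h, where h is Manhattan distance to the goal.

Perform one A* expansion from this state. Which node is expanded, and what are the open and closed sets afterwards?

expanded=(2,1); open=[(0,0) g=1 f=11, (0,3) g=4 f=11, (1,0) g=2 f=11, (1,4) g=4 f=11, (2,0) g=3 f=11, (2,4) g=5 f=11, (3,1) g=3 f=9]; closed=[(0,1), (1,1), (1,2), (1,3), (2,1), (2,3)]

step 1: expand (2,1) (f=9, h=7) → closed; open now [(0,0) g=1 f=11, (0,3) g=4 f=11, (1,0) g=2 f=11, (1,4) g=4 f=11, (2,0) g=3 f=11, (2,4) g=5 f=11, (3,1) g=3 f=9]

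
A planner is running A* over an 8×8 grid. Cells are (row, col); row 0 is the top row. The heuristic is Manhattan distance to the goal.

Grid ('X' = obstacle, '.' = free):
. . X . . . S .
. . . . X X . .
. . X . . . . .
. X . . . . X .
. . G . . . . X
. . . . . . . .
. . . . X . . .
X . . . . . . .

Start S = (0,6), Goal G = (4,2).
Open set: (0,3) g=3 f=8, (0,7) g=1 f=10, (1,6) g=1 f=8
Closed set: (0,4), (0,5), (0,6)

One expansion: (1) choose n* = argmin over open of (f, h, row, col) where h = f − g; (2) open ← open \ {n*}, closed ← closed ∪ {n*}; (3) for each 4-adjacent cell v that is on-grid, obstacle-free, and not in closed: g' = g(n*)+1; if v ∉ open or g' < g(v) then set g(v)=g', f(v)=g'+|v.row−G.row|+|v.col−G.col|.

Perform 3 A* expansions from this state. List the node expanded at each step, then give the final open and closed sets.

order=[(0,3) → (1,3) → (1,2)]; open=[(0,7) g=1 f=10, (1,1) g=6 f=10, (1,6) g=1 f=8, (2,3) g=5 f=8]; closed=[(0,3), (0,4), (0,5), (0,6), (1,2), (1,3)]

step 1: expand (0,3) (f=8, h=5) → closed; open now [(0,7) g=1 f=10, (1,3) g=4 f=8, (1,6) g=1 f=8]
step 2: expand (1,3) (f=8, h=4) → closed; open now [(0,7) g=1 f=10, (1,2) g=5 f=8, (1,6) g=1 f=8, (2,3) g=5 f=8]
step 3: expand (1,2) (f=8, h=3) → closed; open now [(0,7) g=1 f=10, (1,1) g=6 f=10, (1,6) g=1 f=8, (2,3) g=5 f=8]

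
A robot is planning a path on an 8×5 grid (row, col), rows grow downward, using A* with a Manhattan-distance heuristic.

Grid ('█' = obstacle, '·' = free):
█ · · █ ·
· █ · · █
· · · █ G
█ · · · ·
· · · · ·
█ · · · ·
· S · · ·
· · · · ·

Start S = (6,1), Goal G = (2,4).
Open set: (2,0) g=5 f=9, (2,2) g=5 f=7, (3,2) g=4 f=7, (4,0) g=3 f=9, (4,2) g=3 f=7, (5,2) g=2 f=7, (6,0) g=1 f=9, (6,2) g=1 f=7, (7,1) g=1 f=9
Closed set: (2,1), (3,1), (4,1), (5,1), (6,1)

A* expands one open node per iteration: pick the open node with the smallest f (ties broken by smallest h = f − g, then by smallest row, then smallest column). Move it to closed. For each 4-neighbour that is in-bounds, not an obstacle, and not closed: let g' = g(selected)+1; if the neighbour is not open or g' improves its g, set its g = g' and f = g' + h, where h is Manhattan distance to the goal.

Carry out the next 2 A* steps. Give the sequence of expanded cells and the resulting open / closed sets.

step 1: expand (2,2) (f=7, h=2) → closed; open now [(1,2) g=6 f=9, (2,0) g=5 f=9, (3,2) g=4 f=7, (4,0) g=3 f=9, (4,2) g=3 f=7, (5,2) g=2 f=7, (6,0) g=1 f=9, (6,2) g=1 f=7, (7,1) g=1 f=9]
step 2: expand (3,2) (f=7, h=3) → closed; open now [(1,2) g=6 f=9, (2,0) g=5 f=9, (3,3) g=5 f=7, (4,0) g=3 f=9, (4,2) g=3 f=7, (5,2) g=2 f=7, (6,0) g=1 f=9, (6,2) g=1 f=7, (7,1) g=1 f=9]

order=[(2,2) → (3,2)]; open=[(1,2) g=6 f=9, (2,0) g=5 f=9, (3,3) g=5 f=7, (4,0) g=3 f=9, (4,2) g=3 f=7, (5,2) g=2 f=7, (6,0) g=1 f=9, (6,2) g=1 f=7, (7,1) g=1 f=9]; closed=[(2,1), (2,2), (3,1), (3,2), (4,1), (5,1), (6,1)]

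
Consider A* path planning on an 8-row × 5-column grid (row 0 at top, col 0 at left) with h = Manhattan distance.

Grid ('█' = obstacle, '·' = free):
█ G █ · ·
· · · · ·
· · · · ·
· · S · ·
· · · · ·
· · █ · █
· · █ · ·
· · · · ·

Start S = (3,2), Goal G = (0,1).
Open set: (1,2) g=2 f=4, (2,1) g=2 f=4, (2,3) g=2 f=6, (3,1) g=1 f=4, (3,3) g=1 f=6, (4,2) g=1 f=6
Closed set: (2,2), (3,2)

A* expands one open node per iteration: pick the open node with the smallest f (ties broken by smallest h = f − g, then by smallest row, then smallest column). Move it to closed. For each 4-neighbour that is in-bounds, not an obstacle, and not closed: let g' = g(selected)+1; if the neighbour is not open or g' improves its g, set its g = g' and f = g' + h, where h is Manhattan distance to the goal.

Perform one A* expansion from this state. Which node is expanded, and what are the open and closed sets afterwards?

step 1: expand (1,2) (f=4, h=2) → closed; open now [(1,1) g=3 f=4, (1,3) g=3 f=6, (2,1) g=2 f=4, (2,3) g=2 f=6, (3,1) g=1 f=4, (3,3) g=1 f=6, (4,2) g=1 f=6]

expanded=(1,2); open=[(1,1) g=3 f=4, (1,3) g=3 f=6, (2,1) g=2 f=4, (2,3) g=2 f=6, (3,1) g=1 f=4, (3,3) g=1 f=6, (4,2) g=1 f=6]; closed=[(1,2), (2,2), (3,2)]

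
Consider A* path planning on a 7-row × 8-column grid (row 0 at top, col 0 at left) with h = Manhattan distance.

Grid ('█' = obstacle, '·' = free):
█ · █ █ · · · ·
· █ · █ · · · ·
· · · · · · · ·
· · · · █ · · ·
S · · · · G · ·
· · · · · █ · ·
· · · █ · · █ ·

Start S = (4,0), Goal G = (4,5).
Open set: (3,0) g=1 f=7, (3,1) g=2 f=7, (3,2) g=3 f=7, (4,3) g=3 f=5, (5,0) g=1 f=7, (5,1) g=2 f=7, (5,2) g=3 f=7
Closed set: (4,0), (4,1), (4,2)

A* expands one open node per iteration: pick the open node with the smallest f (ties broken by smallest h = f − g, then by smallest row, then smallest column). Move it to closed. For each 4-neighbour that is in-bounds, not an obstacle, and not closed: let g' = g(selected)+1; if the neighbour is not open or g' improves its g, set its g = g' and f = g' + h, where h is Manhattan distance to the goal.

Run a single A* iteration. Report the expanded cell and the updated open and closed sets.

expanded=(4,3); open=[(3,0) g=1 f=7, (3,1) g=2 f=7, (3,2) g=3 f=7, (3,3) g=4 f=7, (4,4) g=4 f=5, (5,0) g=1 f=7, (5,1) g=2 f=7, (5,2) g=3 f=7, (5,3) g=4 f=7]; closed=[(4,0), (4,1), (4,2), (4,3)]

step 1: expand (4,3) (f=5, h=2) → closed; open now [(3,0) g=1 f=7, (3,1) g=2 f=7, (3,2) g=3 f=7, (3,3) g=4 f=7, (4,4) g=4 f=5, (5,0) g=1 f=7, (5,1) g=2 f=7, (5,2) g=3 f=7, (5,3) g=4 f=7]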